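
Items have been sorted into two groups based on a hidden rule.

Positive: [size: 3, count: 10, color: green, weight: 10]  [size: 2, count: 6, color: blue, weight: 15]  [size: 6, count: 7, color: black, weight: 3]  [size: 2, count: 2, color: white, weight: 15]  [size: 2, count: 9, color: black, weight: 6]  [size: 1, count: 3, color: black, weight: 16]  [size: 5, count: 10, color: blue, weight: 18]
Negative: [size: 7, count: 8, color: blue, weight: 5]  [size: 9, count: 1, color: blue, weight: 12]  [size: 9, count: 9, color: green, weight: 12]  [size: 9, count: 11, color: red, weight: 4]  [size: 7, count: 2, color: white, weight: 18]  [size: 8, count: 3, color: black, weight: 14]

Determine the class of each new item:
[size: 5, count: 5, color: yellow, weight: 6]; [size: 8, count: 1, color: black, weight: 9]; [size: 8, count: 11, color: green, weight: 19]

All 'Positive' examples share one property — size ≤ 6 — and every 'Negative' example lacks it.
[size: 5, count: 5, color: yellow, weight: 6] — size = 5, hence Positive. [size: 8, count: 1, color: black, weight: 9] — size = 8, hence Negative. [size: 8, count: 11, color: green, weight: 19] — size = 8, hence Negative.

Positive, Negative, Negative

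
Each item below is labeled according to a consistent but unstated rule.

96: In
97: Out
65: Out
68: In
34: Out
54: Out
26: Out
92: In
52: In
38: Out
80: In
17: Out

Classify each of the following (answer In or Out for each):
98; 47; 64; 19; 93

Out, Out, In, Out, Out

Every 'In' example satisfies: multiple of 4. None of the 'Out' examples do.
98: 98 = 4·24 + 2, does not fit → Out. 47: 47 = 4·11 + 3, does not fit → Out. 64: 64 = 4·16, meets the rule → In. 19: 19 = 4·4 + 3, does not fit → Out. 93: 93 = 4·23 + 1, does not fit → Out.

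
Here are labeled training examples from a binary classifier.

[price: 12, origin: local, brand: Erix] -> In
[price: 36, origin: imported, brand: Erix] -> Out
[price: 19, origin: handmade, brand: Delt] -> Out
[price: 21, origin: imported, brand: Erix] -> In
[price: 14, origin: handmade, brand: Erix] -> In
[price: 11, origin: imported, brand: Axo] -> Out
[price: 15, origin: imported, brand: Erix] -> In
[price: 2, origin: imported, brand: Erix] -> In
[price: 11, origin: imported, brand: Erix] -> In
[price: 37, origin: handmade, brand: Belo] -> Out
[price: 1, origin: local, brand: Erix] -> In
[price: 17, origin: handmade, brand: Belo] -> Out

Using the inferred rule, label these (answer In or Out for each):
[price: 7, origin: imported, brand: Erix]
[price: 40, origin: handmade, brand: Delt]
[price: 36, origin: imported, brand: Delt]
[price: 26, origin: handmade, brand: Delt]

The rule appears to be: brand is Erix AND price ≤ 21.
[price: 7, origin: imported, brand: Erix]: brand is Erix, price = 7 — fits, so In.
[price: 40, origin: handmade, brand: Delt]: brand is Delt, price = 40 — does not satisfy this, so Out.
[price: 36, origin: imported, brand: Delt]: brand is Delt, price = 36 — does not satisfy this, so Out.
[price: 26, origin: handmade, brand: Delt]: brand is Delt, price = 26 — does not satisfy this, so Out.

In, Out, Out, Out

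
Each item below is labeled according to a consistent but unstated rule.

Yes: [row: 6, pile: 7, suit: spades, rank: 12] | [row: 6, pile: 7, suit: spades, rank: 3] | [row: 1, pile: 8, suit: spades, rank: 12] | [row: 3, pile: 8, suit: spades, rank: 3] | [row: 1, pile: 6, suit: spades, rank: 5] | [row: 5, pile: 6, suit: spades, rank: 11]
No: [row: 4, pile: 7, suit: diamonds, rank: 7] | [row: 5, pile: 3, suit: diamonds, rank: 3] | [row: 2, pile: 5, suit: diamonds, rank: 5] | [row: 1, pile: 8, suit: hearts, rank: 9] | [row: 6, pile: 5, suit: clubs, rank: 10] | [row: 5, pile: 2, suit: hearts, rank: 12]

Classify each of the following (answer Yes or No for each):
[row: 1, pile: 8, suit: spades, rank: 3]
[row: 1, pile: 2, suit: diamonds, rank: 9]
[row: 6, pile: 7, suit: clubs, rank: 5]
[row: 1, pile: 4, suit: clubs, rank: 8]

Yes, No, No, No

One predicate separates the groups cleanly: suit is spades.
Yes: [row: 1, pile: 8, suit: spades, rank: 3], since suit is spades. No: [row: 1, pile: 2, suit: diamonds, rank: 9], since suit is diamonds. No: [row: 6, pile: 7, suit: clubs, rank: 5], since suit is clubs. No: [row: 1, pile: 4, suit: clubs, rank: 8], since suit is clubs.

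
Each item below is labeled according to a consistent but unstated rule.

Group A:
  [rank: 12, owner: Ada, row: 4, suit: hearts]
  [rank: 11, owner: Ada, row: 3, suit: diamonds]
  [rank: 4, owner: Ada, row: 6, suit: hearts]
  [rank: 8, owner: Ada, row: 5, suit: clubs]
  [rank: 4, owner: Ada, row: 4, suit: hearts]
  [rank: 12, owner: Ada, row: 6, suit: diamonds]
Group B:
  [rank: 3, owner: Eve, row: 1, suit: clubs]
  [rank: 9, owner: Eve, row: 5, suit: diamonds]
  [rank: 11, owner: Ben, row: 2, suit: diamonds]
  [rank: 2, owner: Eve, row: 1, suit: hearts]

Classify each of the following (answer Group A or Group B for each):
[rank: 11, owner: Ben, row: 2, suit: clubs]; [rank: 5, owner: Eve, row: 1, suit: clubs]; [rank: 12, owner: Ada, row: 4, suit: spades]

The distinguishing property — owner is Ada — holds for all the 'Group A' cases and none of the 'Group B' cases.
[rank: 11, owner: Ben, row: 2, suit: clubs]: Group B (owner is Ben). [rank: 5, owner: Eve, row: 1, suit: clubs]: Group B (owner is Eve). [rank: 12, owner: Ada, row: 4, suit: spades]: Group A (owner is Ada).

Group B, Group B, Group A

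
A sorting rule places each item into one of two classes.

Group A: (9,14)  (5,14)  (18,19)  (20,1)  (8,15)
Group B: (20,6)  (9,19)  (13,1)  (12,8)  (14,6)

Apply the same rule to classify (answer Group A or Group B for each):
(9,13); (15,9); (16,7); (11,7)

Group B, Group B, Group A, Group B

Looking at the examples, the only property every 'Group A' case has and every 'Group B' case lacks is: sum is odd.
Group B: (9,13), since 9+13 = 22.
Group B: (15,9), since 15+9 = 24.
Group A: (16,7), since 16+7 = 23.
Group B: (11,7), since 11+7 = 18.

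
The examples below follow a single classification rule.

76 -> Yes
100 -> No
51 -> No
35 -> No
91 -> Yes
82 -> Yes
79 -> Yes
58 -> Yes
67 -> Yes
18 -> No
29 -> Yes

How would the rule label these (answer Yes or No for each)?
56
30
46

The distinguishing property — digit sum ≥ 10 — holds for all the 'Yes' cases and none of the 'No' cases.

Yes, No, Yes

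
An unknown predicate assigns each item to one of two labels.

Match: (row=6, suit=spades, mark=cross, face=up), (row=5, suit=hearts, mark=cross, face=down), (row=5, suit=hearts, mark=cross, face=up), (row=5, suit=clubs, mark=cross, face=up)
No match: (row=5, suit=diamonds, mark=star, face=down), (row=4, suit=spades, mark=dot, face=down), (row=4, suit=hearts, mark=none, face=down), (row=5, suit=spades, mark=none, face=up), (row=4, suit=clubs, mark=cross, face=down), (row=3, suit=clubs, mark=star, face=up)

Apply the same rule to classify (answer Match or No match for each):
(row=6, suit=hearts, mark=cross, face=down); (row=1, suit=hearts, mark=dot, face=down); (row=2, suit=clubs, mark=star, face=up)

The common property of the 'Match' items is: mark is cross AND row ≥ 5. No 'No match' item has it.

Match, No match, No match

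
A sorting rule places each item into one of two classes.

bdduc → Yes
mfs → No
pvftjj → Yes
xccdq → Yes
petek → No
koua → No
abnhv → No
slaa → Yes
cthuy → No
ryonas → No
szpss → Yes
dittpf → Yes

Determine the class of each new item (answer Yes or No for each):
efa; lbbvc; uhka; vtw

Comparing the two groups points to one rule — has a double letter.
efa: No (no doubled letter). lbbvc: Yes ('bb' doubled). uhka: No (no doubled letter). vtw: No (no doubled letter).

No, Yes, No, No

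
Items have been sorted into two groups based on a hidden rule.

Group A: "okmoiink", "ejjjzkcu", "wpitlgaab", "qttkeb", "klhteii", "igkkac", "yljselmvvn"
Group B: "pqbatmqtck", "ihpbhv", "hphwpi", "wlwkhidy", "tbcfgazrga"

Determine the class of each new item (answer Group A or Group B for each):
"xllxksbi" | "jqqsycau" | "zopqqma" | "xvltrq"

Group A, Group A, Group A, Group B

One predicate separates the groups cleanly: has a double letter.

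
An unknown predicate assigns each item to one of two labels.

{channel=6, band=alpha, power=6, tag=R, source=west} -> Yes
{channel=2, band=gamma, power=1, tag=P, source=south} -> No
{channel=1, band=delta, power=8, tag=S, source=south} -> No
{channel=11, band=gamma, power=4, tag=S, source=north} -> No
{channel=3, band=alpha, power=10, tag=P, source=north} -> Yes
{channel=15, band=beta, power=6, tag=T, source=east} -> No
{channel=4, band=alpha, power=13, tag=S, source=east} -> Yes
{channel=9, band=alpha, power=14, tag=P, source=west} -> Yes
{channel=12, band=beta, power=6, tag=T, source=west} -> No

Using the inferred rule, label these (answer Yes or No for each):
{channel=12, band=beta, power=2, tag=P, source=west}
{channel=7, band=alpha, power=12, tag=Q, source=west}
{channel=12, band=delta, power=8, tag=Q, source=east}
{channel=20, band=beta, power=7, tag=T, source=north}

No, Yes, No, No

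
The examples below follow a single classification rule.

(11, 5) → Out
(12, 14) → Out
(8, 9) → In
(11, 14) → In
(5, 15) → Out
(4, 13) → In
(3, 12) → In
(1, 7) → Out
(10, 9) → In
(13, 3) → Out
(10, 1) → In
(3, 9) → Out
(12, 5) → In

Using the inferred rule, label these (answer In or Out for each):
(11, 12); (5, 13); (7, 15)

The distinguishing property — sum is odd — holds for all the 'In' cases and none of the 'Out' cases.
(11, 12) → 11+12 = 23 → In. (5, 13) → 5+13 = 18 → Out. (7, 15) → 7+15 = 22 → Out.

In, Out, Out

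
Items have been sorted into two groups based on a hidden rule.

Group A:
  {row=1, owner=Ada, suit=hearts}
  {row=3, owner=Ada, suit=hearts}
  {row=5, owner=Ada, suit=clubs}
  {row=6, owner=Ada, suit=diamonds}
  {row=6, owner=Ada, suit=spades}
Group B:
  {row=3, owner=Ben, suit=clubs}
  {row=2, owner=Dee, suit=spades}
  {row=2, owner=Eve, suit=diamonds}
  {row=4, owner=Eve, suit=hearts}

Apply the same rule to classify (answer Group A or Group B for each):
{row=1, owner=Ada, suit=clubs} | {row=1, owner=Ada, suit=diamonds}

One predicate separates the groups cleanly: owner is Ada.
{row=1, owner=Ada, suit=clubs} — owner is Ada, hence Group A. {row=1, owner=Ada, suit=diamonds} — owner is Ada, hence Group A.

Group A, Group A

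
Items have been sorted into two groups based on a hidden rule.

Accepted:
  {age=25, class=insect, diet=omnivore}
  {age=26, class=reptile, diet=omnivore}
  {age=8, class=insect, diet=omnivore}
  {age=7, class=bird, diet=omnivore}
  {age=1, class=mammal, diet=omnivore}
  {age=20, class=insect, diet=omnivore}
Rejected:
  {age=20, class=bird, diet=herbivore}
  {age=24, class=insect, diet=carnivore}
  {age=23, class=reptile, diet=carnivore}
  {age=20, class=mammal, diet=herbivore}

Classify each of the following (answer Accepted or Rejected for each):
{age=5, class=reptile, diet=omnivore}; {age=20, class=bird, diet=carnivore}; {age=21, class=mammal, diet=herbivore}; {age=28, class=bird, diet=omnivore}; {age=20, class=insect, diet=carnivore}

Accepted, Rejected, Rejected, Accepted, Rejected

Rule: diet is omnivore. This holds for each 'Accepted' example and fails for each 'Rejected' one.
Accepted: {age=5, class=reptile, diet=omnivore}, since diet is omnivore. Rejected: {age=20, class=bird, diet=carnivore}, since diet is carnivore. Rejected: {age=21, class=mammal, diet=herbivore}, since diet is herbivore. Accepted: {age=28, class=bird, diet=omnivore}, since diet is omnivore. Rejected: {age=20, class=insect, diet=carnivore}, since diet is carnivore.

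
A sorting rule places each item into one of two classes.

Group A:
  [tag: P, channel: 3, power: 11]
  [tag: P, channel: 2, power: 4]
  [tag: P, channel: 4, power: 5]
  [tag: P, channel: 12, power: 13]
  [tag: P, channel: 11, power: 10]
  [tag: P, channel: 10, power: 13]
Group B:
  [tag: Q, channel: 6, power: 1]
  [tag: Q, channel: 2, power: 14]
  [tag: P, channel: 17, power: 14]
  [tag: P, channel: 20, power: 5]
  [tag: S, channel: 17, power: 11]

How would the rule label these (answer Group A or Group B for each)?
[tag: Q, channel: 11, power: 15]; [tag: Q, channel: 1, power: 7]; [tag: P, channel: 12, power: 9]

Group B, Group B, Group A

One predicate separates the groups cleanly: tag is P AND channel ≤ 12.
[tag: Q, channel: 11, power: 15]: tag is Q, channel = 11, doesn't match → Group B.
[tag: Q, channel: 1, power: 7]: tag is Q, channel = 1, doesn't match → Group B.
[tag: P, channel: 12, power: 9]: tag is P, channel = 12, satisfies this → Group A.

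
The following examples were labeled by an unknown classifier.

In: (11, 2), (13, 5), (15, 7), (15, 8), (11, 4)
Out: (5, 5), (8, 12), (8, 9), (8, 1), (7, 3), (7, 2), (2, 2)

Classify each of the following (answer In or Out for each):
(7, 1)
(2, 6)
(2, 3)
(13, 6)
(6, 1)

Every 'In' example satisfies: first ≥ 9. None of the 'Out' examples do.
(7, 1): first 7, does not fit → Out. (2, 6): first 2, does not fit → Out. (2, 3): first 2, does not fit → Out. (13, 6): first 13, meets the rule → In. (6, 1): first 6, does not fit → Out.

Out, Out, Out, In, Out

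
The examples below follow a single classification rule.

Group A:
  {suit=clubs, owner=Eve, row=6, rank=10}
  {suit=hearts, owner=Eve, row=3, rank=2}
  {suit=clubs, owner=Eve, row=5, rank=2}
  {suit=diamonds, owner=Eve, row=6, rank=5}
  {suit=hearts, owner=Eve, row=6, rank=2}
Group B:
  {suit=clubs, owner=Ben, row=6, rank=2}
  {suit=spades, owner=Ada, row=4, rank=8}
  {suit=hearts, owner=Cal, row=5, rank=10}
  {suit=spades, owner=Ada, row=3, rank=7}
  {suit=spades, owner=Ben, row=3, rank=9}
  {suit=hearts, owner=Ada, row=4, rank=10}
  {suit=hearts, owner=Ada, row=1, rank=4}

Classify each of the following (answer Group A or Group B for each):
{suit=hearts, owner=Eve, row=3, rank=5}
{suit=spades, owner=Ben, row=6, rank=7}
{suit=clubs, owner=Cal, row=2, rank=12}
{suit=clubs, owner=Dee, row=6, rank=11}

A rule that fits every label: owner is Eve — true of each 'Group A' example, false of each 'Group B' one.

Group A, Group B, Group B, Group B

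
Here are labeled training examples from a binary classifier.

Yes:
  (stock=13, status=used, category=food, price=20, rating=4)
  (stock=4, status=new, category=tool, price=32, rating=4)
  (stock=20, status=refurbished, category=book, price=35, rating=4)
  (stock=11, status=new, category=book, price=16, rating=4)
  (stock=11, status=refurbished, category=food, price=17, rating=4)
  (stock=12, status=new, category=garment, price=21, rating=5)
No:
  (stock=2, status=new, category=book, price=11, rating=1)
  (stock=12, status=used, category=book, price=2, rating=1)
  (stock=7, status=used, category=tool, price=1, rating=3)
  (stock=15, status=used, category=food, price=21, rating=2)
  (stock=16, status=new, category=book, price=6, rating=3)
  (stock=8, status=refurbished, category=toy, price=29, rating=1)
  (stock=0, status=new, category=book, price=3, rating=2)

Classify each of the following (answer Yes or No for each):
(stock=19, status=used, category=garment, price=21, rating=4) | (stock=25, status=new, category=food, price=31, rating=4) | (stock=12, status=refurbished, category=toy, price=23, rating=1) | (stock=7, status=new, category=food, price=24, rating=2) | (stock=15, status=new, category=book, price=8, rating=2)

The distinguishing property — rating ≥ 4 — holds for all the 'Yes' cases and none of the 'No' cases.
Yes: (stock=19, status=used, category=garment, price=21, rating=4), since rating = 4.
Yes: (stock=25, status=new, category=food, price=31, rating=4), since rating = 4.
No: (stock=12, status=refurbished, category=toy, price=23, rating=1), since rating = 1.
No: (stock=7, status=new, category=food, price=24, rating=2), since rating = 2.
No: (stock=15, status=new, category=book, price=8, rating=2), since rating = 2.

Yes, Yes, No, No, No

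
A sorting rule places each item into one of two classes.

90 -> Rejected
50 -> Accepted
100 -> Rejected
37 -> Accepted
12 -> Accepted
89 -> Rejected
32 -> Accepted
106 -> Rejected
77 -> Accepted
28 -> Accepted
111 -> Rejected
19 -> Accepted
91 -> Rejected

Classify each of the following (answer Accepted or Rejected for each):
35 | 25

The pattern is that an item is 'Accepted' exactly when: at most 77.
35: Accepted (35 ≤ 77). 25: Accepted (25 ≤ 77).

Accepted, Accepted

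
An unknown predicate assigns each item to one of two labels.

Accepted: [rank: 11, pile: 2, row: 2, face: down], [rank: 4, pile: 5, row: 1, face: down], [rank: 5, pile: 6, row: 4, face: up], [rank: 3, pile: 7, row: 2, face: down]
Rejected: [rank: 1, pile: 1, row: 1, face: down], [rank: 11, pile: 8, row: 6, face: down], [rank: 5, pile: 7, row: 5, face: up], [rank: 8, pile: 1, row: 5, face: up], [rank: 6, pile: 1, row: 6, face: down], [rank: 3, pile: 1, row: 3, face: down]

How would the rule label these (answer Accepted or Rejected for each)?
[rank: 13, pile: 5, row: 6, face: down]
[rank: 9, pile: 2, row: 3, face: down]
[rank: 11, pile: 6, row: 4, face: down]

'Accepted' ⟺ pile ≥ 2 AND row ≤ 4.
[rank: 13, pile: 5, row: 6, face: down]: Rejected (pile = 5, row = 6). [rank: 9, pile: 2, row: 3, face: down]: Accepted (pile = 2, row = 3). [rank: 11, pile: 6, row: 4, face: down]: Accepted (pile = 6, row = 4).

Rejected, Accepted, Accepted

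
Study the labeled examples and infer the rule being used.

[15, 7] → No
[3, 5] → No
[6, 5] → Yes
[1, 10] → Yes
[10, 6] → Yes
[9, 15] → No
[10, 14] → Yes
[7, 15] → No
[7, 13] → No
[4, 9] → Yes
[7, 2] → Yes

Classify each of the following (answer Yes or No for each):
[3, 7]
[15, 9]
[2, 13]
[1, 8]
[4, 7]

The simplest hypothesis consistent with all the labels is: product is even.
[3, 7]: 3·7 = 21 — doesn't qualify, so No. [15, 9]: 15·9 = 135 — doesn't qualify, so No. [2, 13]: 2·13 = 26 — matches, so Yes. [1, 8]: 1·8 = 8 — matches, so Yes. [4, 7]: 4·7 = 28 — matches, so Yes.

No, No, Yes, Yes, Yes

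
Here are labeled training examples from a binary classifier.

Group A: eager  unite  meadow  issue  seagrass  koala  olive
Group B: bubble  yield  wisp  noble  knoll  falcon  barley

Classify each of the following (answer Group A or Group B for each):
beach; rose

Group B, Group B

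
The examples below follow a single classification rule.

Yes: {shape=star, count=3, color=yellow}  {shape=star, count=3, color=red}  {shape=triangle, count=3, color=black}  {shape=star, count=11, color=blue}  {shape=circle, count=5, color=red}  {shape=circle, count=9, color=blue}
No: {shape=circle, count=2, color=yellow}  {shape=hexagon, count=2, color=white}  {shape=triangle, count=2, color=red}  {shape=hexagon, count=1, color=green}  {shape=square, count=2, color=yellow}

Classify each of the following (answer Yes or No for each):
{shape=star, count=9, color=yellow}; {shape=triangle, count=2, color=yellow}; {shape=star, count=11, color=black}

All 'Yes' examples share one property — count ≥ 3 — and every 'No' example lacks it.
{shape=star, count=9, color=yellow}: count = 9 — fits, so Yes. {shape=triangle, count=2, color=yellow}: count = 2 — does not fit, so No. {shape=star, count=11, color=black}: count = 11 — fits, so Yes.

Yes, No, Yes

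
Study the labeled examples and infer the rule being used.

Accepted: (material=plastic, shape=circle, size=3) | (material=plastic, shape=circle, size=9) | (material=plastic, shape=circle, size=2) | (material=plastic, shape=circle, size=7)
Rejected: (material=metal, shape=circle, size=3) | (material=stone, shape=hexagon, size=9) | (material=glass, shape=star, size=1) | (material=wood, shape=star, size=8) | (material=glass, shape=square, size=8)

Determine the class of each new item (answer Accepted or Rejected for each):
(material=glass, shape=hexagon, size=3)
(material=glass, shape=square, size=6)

Rejected, Rejected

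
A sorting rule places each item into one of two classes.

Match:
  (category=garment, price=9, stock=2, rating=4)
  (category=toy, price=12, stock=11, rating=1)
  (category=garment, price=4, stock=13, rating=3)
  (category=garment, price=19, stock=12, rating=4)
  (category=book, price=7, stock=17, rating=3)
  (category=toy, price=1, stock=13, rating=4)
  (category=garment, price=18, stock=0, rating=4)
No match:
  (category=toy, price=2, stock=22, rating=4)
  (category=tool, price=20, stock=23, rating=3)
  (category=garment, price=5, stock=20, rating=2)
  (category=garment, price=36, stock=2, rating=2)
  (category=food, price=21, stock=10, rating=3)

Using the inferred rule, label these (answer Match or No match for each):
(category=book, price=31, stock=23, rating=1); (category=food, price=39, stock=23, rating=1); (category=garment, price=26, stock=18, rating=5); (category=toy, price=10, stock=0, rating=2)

No match, No match, No match, Match

The distinguishing property — price ≤ 19 AND stock ≤ 17 — holds for all the 'Match' cases and none of the 'No match' cases.
(category=book, price=31, stock=23, rating=1): No match (price = 31, stock = 23). (category=food, price=39, stock=23, rating=1): No match (price = 39, stock = 23). (category=garment, price=26, stock=18, rating=5): No match (price = 26, stock = 18). (category=toy, price=10, stock=0, rating=2): Match (price = 10, stock = 0).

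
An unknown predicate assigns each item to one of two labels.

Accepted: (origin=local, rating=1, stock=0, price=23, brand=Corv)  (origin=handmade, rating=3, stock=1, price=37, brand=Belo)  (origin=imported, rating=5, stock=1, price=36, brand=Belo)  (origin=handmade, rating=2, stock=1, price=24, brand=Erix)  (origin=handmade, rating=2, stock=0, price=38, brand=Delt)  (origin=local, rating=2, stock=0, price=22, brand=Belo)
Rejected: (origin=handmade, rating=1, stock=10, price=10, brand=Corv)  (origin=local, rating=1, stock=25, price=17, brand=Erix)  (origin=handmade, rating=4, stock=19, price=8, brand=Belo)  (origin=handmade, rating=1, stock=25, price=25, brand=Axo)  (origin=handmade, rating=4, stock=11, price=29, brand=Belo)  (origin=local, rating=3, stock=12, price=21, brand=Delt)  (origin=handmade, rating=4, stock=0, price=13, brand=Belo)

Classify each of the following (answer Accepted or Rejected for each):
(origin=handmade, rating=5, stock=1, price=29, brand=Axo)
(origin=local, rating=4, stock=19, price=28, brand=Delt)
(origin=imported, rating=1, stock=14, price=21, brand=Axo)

Rule: price ≥ 17 AND stock ≤ 1. This holds for each 'Accepted' example and fails for each 'Rejected' one.
(origin=handmade, rating=5, stock=1, price=29, brand=Axo): price = 29, stock = 1 — passes, so Accepted.
(origin=local, rating=4, stock=19, price=28, brand=Delt): price = 28, stock = 19 — fails this test, so Rejected.
(origin=imported, rating=1, stock=14, price=21, brand=Axo): price = 21, stock = 14 — fails this test, so Rejected.

Accepted, Rejected, Rejected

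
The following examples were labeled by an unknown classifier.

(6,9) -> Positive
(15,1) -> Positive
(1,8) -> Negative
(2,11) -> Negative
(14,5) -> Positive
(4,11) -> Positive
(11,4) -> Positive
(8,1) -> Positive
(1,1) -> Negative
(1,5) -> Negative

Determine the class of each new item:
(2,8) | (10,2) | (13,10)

Every 'Positive' example satisfies: first ≥ 4. None of the 'Negative' examples do.

Negative, Positive, Positive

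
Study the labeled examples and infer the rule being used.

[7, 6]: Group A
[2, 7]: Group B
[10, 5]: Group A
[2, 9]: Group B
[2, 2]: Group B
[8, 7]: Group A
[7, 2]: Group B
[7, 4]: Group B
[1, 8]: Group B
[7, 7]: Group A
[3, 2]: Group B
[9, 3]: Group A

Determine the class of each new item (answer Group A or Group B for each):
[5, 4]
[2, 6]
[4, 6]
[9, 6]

Group B, Group B, Group B, Group A

The distinguishing property — sum ≥ 12 — holds for all the 'Group A' cases and none of the 'Group B' cases.
Group B: [5, 4], since 5+4 = 9. Group B: [2, 6], since 2+6 = 8. Group B: [4, 6], since 4+6 = 10. Group A: [9, 6], since 9+6 = 15.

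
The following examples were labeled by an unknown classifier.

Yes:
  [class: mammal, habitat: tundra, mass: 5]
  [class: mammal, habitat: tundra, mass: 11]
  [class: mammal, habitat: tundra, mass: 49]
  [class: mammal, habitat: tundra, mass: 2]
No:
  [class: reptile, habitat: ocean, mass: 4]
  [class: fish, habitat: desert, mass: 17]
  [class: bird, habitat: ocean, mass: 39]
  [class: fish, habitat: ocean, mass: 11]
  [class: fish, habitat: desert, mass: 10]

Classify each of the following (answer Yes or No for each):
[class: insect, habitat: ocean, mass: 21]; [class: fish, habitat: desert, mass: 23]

No, No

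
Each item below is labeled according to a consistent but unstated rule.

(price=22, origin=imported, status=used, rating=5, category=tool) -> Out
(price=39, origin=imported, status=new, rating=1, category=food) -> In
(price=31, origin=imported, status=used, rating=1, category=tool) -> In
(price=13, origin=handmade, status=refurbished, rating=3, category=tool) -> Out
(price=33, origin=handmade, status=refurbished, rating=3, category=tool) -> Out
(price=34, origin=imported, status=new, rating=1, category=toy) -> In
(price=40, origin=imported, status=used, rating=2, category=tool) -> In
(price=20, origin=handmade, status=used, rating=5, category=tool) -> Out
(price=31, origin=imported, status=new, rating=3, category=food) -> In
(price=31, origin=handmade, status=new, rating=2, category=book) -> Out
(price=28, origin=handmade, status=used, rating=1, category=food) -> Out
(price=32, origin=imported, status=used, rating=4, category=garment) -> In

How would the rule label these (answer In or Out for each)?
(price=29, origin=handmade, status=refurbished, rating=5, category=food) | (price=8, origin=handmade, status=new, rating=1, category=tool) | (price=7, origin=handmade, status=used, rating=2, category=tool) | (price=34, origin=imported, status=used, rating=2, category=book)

Out, Out, Out, In

All 'In' examples share one property — origin is imported AND price ≥ 28 — and every 'Out' example lacks it.
(price=29, origin=handmade, status=refurbished, rating=5, category=food) — origin is handmade, price = 29, hence Out. (price=8, origin=handmade, status=new, rating=1, category=tool) — origin is handmade, price = 8, hence Out. (price=7, origin=handmade, status=used, rating=2, category=tool) — origin is handmade, price = 7, hence Out. (price=34, origin=imported, status=used, rating=2, category=book) — origin is imported, price = 34, hence In.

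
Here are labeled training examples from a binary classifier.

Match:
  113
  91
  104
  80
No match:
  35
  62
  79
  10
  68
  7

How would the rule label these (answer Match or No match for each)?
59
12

One predicate separates the groups cleanly: at least 80.

No match, No match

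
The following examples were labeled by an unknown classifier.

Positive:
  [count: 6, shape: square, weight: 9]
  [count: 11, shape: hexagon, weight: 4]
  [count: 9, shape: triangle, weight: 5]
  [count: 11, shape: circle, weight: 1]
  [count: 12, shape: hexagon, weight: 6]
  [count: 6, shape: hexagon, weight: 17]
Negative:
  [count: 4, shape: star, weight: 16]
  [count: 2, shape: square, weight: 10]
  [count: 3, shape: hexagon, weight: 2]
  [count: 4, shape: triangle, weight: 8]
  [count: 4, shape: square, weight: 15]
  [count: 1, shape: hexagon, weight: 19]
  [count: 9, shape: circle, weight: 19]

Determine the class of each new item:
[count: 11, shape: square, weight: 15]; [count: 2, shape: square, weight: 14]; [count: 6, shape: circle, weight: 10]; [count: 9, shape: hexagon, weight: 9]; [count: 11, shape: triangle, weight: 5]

Positive, Negative, Positive, Positive, Positive

Every 'Positive' example satisfies: weight ≤ 17 AND count ≥ 6. None of the 'Negative' examples do.
[count: 11, shape: square, weight: 15]: weight = 15, count = 11 — has this property, so Positive.
[count: 2, shape: square, weight: 14]: weight = 14, count = 2 — fails the rule, so Negative.
[count: 6, shape: circle, weight: 10]: weight = 10, count = 6 — has this property, so Positive.
[count: 9, shape: hexagon, weight: 9]: weight = 9, count = 9 — has this property, so Positive.
[count: 11, shape: triangle, weight: 5]: weight = 5, count = 11 — has this property, so Positive.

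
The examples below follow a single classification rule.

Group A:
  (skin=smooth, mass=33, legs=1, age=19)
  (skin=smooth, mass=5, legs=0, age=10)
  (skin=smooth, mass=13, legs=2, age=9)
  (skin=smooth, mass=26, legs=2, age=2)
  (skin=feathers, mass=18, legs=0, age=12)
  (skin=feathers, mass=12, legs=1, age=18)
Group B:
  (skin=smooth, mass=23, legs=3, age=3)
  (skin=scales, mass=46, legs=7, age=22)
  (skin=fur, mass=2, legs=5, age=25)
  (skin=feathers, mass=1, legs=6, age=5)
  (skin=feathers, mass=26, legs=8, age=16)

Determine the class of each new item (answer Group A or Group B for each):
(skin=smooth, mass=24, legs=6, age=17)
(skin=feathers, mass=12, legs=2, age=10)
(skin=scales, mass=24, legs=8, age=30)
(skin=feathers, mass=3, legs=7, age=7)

All 'Group A' examples share one property — legs ≤ 2 — and every 'Group B' example lacks it.
(skin=smooth, mass=24, legs=6, age=17): legs = 6 — fails this test, so Group B.
(skin=feathers, mass=12, legs=2, age=10): legs = 2 — meets the rule, so Group A.
(skin=scales, mass=24, legs=8, age=30): legs = 8 — fails this test, so Group B.
(skin=feathers, mass=3, legs=7, age=7): legs = 7 — fails this test, so Group B.

Group B, Group A, Group B, Group B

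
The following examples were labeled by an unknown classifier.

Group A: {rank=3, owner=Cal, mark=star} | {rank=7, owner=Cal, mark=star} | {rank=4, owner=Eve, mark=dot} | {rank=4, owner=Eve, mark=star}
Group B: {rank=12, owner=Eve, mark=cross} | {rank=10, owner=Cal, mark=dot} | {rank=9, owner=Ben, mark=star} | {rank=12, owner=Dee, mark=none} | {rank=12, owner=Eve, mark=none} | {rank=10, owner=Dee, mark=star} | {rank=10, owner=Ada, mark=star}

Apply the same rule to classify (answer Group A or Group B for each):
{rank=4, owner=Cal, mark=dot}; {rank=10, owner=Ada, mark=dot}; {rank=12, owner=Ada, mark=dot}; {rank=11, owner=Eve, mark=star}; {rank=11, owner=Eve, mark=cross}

Group A, Group B, Group B, Group B, Group B

One predicate separates the groups cleanly: rank ≤ 7.
{rank=4, owner=Cal, mark=dot}: Group A (rank = 4).
{rank=10, owner=Ada, mark=dot}: Group B (rank = 10).
{rank=12, owner=Ada, mark=dot}: Group B (rank = 12).
{rank=11, owner=Eve, mark=star}: Group B (rank = 11).
{rank=11, owner=Eve, mark=cross}: Group B (rank = 11).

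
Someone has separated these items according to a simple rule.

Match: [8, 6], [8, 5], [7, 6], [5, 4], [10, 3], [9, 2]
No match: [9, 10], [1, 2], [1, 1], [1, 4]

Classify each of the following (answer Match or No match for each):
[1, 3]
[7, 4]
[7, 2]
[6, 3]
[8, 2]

No match, Match, Match, Match, Match

One predicate separates the groups cleanly: first > second.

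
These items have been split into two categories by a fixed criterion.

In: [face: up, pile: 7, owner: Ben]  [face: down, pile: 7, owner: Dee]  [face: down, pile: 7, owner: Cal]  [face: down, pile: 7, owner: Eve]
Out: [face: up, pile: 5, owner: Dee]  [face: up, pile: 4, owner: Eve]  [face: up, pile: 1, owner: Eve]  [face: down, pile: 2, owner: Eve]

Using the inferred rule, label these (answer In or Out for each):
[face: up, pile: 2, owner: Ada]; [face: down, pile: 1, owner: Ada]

The classifier is using: pile = 7.
Out: [face: up, pile: 2, owner: Ada], since pile = 2.
Out: [face: down, pile: 1, owner: Ada], since pile = 1.

Out, Out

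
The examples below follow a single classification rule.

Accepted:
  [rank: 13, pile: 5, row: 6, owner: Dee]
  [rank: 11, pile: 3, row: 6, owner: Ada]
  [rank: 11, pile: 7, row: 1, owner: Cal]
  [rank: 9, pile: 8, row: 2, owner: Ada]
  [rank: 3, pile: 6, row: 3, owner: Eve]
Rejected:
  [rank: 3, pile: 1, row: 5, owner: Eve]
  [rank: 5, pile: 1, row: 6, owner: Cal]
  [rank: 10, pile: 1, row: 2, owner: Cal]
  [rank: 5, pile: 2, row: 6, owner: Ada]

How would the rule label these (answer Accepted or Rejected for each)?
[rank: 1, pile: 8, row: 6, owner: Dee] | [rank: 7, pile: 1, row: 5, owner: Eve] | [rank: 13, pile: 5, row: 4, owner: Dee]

Accepted, Rejected, Accepted

The distinguishing property — pile ≥ 3 — holds for all the 'Accepted' cases and none of the 'Rejected' cases.
[rank: 1, pile: 8, row: 6, owner: Dee] → pile = 8 → Accepted. [rank: 7, pile: 1, row: 5, owner: Eve] → pile = 1 → Rejected. [rank: 13, pile: 5, row: 4, owner: Dee] → pile = 5 → Accepted.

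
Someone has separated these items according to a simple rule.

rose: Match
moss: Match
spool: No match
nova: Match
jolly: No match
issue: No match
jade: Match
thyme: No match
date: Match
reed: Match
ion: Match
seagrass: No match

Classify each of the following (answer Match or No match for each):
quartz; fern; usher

One predicate separates the groups cleanly: length ≤ 4.
No match: quartz, since length 6. Match: fern, since length 4. No match: usher, since length 5.

No match, Match, No match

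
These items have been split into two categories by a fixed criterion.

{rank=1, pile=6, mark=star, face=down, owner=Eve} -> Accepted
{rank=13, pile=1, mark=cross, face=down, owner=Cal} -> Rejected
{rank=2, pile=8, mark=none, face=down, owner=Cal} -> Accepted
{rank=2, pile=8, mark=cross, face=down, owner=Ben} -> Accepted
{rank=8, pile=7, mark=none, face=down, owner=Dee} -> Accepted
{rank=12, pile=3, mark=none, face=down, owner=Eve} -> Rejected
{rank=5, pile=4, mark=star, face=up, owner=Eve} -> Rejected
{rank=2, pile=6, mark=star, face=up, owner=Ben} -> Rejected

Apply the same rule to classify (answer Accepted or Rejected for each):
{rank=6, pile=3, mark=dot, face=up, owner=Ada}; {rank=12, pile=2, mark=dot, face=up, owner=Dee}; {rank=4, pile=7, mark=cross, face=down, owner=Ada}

The distinguishing property — face is down AND pile ≥ 4 — holds for all the 'Accepted' cases and none of the 'Rejected' cases.

Rejected, Rejected, Accepted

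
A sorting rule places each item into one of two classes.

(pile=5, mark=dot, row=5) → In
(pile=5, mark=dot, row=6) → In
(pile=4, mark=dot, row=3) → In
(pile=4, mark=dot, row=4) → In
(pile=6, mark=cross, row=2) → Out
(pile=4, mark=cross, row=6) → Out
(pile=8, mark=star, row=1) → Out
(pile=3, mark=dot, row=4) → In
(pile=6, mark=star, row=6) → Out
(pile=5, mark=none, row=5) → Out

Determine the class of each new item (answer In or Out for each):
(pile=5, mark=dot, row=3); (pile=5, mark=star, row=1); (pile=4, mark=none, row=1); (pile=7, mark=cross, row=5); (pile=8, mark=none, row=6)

In, Out, Out, Out, Out

Every 'In' example satisfies: mark is dot. None of the 'Out' examples do.
(pile=5, mark=dot, row=3): mark is dot, checks out → In.
(pile=5, mark=star, row=1): mark is star, doesn't match → Out.
(pile=4, mark=none, row=1): mark is none, doesn't match → Out.
(pile=7, mark=cross, row=5): mark is cross, doesn't match → Out.
(pile=8, mark=none, row=6): mark is none, doesn't match → Out.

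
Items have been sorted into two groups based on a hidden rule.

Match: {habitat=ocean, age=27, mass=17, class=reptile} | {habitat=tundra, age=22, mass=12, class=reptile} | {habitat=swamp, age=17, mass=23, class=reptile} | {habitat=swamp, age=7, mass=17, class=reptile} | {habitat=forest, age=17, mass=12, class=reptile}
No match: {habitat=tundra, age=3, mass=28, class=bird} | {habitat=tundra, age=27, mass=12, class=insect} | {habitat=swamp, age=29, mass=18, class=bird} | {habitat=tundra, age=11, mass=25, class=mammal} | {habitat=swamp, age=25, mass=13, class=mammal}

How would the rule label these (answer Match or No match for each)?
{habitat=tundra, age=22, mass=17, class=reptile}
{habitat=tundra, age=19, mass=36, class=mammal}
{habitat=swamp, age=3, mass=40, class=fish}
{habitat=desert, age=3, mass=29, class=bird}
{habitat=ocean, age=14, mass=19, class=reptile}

Match, No match, No match, No match, Match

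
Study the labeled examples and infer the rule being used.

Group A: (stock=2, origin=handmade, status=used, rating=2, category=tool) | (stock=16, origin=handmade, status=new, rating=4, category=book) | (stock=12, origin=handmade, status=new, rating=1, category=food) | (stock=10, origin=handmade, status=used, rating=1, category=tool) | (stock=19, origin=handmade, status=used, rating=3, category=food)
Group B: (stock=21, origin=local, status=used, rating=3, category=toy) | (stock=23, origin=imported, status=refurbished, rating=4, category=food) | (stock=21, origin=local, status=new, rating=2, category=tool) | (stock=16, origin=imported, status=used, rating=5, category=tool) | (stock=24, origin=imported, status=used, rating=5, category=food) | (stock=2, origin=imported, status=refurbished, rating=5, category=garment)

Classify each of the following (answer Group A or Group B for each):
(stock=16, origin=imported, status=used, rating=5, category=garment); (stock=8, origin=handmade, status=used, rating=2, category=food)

Group B, Group A

The common property of the 'Group A' items is: origin is handmade. No 'Group B' item has it.
(stock=16, origin=imported, status=used, rating=5, category=garment): Group B (origin is imported).
(stock=8, origin=handmade, status=used, rating=2, category=food): Group A (origin is handmade).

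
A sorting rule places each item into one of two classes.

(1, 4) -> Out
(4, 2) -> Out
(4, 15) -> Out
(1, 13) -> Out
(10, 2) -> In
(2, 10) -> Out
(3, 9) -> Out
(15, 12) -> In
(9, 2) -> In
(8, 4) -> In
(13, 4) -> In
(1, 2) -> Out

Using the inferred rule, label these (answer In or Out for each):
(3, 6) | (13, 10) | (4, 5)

Out, In, Out

The distinguishing property — first ≥ 8 — holds for all the 'In' cases and none of the 'Out' cases.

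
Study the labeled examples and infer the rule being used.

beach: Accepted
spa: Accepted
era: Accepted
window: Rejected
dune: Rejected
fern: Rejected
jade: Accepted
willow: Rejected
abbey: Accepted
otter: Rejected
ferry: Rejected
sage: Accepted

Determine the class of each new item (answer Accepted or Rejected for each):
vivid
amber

Rejected, Accepted

'Accepted' ⟺ contains 'a'.
vivid → no 'a' → Rejected.
amber → has 'a' → Accepted.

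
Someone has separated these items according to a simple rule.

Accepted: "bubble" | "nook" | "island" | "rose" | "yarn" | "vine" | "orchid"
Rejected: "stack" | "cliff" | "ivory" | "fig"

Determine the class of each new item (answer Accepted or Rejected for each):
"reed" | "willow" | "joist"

Accepted, Accepted, Rejected

Checking candidate rules against both groups, what survives is: even length.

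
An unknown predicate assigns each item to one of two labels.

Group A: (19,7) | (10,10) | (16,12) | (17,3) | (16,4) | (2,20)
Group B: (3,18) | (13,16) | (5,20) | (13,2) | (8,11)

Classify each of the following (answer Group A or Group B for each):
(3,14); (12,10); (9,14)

Comparing the two groups points to one rule — sum is even.
Group B: (3,14), since 3+14 = 17.
Group A: (12,10), since 12+10 = 22.
Group B: (9,14), since 9+14 = 23.

Group B, Group A, Group B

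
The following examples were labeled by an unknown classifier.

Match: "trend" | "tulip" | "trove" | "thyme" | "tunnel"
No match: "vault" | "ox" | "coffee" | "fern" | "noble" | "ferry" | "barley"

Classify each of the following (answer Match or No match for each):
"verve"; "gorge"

No match, No match

One predicate separates the groups cleanly: starts with 't'.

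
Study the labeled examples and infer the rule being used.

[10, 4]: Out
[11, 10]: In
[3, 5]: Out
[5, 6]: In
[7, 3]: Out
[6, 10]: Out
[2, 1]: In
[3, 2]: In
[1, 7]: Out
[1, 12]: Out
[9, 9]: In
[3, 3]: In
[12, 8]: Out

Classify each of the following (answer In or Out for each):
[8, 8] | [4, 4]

In, In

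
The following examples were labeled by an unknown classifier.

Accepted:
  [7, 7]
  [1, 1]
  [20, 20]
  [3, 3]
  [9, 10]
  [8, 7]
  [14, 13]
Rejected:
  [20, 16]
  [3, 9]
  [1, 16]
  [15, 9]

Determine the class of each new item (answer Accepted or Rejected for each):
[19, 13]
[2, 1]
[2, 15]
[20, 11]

Rejected, Accepted, Rejected, Rejected

'Accepted' ⟺ |first − second| ≤ 1.
[19, 13] → |19−13| = 6 → Rejected.
[2, 1] → |2−1| = 1 → Accepted.
[2, 15] → |2−15| = 13 → Rejected.
[20, 11] → |20−11| = 9 → Rejected.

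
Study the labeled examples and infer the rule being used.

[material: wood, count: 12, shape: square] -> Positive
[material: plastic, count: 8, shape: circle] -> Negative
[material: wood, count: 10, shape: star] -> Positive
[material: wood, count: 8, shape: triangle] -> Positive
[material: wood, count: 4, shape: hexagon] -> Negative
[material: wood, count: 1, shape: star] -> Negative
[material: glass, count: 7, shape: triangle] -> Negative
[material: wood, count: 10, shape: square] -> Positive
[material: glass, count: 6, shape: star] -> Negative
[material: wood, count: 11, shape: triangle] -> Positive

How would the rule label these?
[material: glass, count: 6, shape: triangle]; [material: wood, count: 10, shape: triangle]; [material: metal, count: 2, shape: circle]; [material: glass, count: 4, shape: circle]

The pattern is that an item is 'Positive' exactly when: material is wood AND count ≥ 6.
[material: glass, count: 6, shape: triangle]: Negative (material is glass, count = 6).
[material: wood, count: 10, shape: triangle]: Positive (material is wood, count = 10).
[material: metal, count: 2, shape: circle]: Negative (material is metal, count = 2).
[material: glass, count: 4, shape: circle]: Negative (material is glass, count = 4).

Negative, Positive, Negative, Negative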